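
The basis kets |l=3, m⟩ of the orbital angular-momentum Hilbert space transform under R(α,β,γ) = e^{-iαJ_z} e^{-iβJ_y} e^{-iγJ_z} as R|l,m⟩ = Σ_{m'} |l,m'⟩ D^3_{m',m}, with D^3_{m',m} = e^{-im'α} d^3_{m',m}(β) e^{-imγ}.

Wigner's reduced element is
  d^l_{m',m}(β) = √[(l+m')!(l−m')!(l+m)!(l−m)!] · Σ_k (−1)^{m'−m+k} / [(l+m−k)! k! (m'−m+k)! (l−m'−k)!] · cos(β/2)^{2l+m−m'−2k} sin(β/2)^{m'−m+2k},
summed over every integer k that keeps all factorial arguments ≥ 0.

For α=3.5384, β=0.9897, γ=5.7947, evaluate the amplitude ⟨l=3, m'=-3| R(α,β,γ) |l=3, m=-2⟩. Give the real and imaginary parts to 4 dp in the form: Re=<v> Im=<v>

Split into d^3_{-3,-2}(β=0.9897) × two z-phases.
c=cos(0.9897/2)=0.880040, s=sin(0.9897/2)=0.474900; N=√[1·720·1·120]=293.938769
The bounds max(0,m−m')=1 and min(l+m,l−m')=1 give 1 term
  k=1: (−1)^0·293.9388/(120)·0.8800^5·0.4749^1 = +0.614030
d^3_{-3,-2}(0.9897) = +0.614030
D = (-0.371268-0.928526i)·(+0.614030)·(+0.559536-0.828806i) = -0.600095-0.130073i

Re=-0.6001 Im=-0.1301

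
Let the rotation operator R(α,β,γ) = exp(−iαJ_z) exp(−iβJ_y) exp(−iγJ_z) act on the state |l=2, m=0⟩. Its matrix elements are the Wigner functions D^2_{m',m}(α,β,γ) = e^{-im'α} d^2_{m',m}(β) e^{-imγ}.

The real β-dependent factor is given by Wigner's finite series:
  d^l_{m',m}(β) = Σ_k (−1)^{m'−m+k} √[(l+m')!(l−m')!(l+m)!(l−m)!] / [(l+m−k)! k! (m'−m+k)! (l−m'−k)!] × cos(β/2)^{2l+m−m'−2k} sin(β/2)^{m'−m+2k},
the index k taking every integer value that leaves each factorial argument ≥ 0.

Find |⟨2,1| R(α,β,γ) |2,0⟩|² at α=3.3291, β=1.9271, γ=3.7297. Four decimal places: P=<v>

First d^2_{1,0}(β=1.9271), then the phase factors e^{-i(1)α} and e^{-i(0)γ}:
With c≡cos(β/2)=0.570608 and s≡sin(β/2)=0.821222, N=[6·1·2·2]^{1/2}=4.898979
Admissible k: 0..1 (factorial args all ≥0)
  k=0: (−1)^1·4.8990/(2)·0.5706^3·0.8212^1 = -0.373724
  k=1: (−1)^2·4.8990/(2)·0.5706^1·0.8212^3 = +0.774098
d^2_{1,0}(1.9271) = -0.373724 +0.774098 = +0.400375
|D^2_{1,0}|² = |d^2_{1,0}(β)|² = (+0.400375)² = 0.160300 (the z-rotation phases have unit modulus)

P=0.1603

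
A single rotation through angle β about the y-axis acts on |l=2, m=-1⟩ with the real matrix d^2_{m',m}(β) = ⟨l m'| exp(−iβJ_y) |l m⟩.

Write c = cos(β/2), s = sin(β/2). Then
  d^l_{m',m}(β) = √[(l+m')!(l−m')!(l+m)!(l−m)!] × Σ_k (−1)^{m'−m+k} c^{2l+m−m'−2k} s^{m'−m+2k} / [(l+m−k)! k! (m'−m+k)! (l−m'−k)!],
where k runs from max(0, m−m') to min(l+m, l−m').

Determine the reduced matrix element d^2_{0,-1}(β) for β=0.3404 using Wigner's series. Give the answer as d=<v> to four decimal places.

d=-0.3854

d^2_{0,-1}(β=0.3404) via Wigner's sum:
Half-angle: c=0.985551, s=0.169379. N=√(2·2·1·6)=4.898979
The bounds max(0,m−m')=0 and min(l+m,l−m')=1 give 2 terms
  k=0: (−1)^1·4.8990/(2)·0.9856^3·0.1694^1 = -0.397167
  k=1: (−1)^2·4.8990/(2)·0.9856^1·0.1694^3 = +0.011731
d^2_{0,-1}(0.3404) = -0.397167 +0.011731 = -0.385436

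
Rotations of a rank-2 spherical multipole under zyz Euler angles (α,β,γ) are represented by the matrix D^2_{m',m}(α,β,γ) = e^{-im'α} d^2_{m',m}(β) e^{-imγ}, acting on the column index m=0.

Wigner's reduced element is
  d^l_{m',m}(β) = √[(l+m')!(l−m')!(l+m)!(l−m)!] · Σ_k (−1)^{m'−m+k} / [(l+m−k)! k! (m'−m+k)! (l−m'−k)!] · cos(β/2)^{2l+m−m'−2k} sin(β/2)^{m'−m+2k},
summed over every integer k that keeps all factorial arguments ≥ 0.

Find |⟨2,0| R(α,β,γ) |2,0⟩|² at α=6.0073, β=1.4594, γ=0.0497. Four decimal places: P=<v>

D^2_{0,0}(6.0073,1.4594,0.0497) = e^{-i·0·6.0073}·d^2_{0,0}(1.4594)·e^{-i·0·0.0497}. Compute d first:
Half-angle: c=0.745374, s=0.666646. N=√(2·2·2·2)=4.000000
The bounds max(0,m−m')=0 and min(l+m,l−m')=2 give 3 terms
  k=0: (−1)^0·4.0000/(4)·0.7454^4·0.6666^0 = +0.308673
  k=1: (−1)^1·4.0000/(1)·0.7454^2·0.6666^2 = -0.987642
  k=2: (−1)^2·4.0000/(4)·0.7454^0·0.6666^4 = +0.197506
d^2_{0,0}(1.4594) = +0.308673 -0.987642 +0.197506 = -0.481463
|D^2_{0,0}|² = |d^2_{0,0}(β)|² = (-0.481463)² = 0.231807 (the z-rotation phases have unit modulus)

P=0.2318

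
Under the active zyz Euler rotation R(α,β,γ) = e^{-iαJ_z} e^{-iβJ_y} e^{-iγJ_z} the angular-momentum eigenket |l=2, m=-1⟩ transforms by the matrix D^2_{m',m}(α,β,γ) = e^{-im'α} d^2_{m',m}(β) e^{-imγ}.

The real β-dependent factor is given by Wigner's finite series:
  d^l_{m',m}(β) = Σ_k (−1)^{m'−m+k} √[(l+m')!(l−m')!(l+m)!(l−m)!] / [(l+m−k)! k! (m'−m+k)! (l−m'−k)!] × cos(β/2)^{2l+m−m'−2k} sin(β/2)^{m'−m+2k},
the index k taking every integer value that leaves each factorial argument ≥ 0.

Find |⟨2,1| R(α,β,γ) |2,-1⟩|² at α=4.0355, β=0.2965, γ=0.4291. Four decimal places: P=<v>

P=0.0040

Split into d^2_{1,-1}(β=0.2965) × two z-phases.
c=cos(0.2965/2)=0.989031, s=sin(0.2965/2)=0.147708; N=√[6·1·1·6]=6.000000
k: max(0,(-1)−(1))=0 … min(2+(-1),2−(1))=1
  k=0: (−1)^2·6.0000/(2)·0.9890^2·0.1477^2 = +0.064025
  k=1: (−1)^3·6.0000/(6)·0.9890^0·0.1477^4 = -0.000476
d^2_{1,-1}(0.2965) = +0.064025 -0.000476 = +0.063549
|D^2_{1,-1}|² = |d^2_{1,-1}(β)|² = (+0.063549)² = 0.004038 (the z-rotation phases have unit modulus)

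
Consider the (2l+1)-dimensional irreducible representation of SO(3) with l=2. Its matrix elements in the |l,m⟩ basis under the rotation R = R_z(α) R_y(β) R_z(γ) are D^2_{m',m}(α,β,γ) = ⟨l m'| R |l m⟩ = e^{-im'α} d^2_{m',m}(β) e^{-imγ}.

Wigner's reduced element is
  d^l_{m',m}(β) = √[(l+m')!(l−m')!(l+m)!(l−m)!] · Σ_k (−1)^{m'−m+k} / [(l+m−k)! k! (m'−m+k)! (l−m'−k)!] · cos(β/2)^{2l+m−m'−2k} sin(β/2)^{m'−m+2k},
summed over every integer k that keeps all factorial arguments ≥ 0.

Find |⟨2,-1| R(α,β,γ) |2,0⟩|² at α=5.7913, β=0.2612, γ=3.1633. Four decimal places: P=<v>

First d^2_{-1,0}(β=0.2612), then the phase factors e^{-i(-1)α} and e^{-i(0)γ}:
With c≡cos(β/2)=0.991484 and s≡sin(β/2)=0.130229, N=[1·6·2·2]^{1/2}=4.898979
The bounds max(0,m−m')=1 and min(l+m,l−m')=2 give 2 terms
  k=1: (−1)^0·4.8990/(2)·0.9915^3·0.1302^1 = +0.310914
  k=2: (−1)^1·4.8990/(2)·0.9915^1·0.1302^3 = -0.005364
d^2_{-1,0}(0.2612) = +0.310914 -0.005364 = +0.305550
|D^2_{-1,0}|² = |d^2_{-1,0}(β)|² = (+0.305550)² = 0.093361 (the z-rotation phases have unit modulus)

P=0.0934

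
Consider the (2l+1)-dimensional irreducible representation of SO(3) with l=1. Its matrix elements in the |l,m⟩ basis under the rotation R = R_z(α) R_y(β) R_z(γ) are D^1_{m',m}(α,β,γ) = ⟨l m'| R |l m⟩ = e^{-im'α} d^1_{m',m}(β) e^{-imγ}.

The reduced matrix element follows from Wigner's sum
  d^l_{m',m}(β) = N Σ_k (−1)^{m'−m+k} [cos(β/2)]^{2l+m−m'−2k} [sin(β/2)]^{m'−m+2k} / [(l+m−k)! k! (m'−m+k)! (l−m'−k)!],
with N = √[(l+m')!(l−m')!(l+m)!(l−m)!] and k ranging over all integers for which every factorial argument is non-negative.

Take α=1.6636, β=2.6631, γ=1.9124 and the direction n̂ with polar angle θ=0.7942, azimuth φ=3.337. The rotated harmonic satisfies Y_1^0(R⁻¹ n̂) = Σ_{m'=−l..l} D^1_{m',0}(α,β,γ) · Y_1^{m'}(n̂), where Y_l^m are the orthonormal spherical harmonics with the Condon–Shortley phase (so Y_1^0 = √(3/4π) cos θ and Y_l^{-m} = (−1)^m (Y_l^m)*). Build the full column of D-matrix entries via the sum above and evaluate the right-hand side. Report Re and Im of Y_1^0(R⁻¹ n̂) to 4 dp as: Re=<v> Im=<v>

Need the full column D^1_{m',0} for m'=−1..1 at α=1.6636, β=2.6631, γ=1.9124.
cos(β/2)=0.236970, sin(β/2)=0.971517
d^1_{-1,0}: single k=1 term ⇒ +0.325581;  D = -0.030172+0.324180i
d^1_{0,0}: k∈[0..1] ⇒ +0.056155 -0.943845 = -0.887690;  D = -0.887690+0.000000i
d^1_{1,0}: single k=0 term ⇒ -0.325581;  D = +0.030172+0.324180i
Y_1^{m'}(θ=0.7942,φ=3.337) and Σ D·Y over m':
  (-0.0302+0.3242i)·(-0.2418+0.0479i)  (-0.8877+0.0000i)·(+0.3424+0.0000i)  (+0.0302+0.3242i)·(+0.2418+0.0479i)
Y_1^0(R⁻¹ n̂) = -0.320417+0.000000i

Re=-0.3204 Im=0.0000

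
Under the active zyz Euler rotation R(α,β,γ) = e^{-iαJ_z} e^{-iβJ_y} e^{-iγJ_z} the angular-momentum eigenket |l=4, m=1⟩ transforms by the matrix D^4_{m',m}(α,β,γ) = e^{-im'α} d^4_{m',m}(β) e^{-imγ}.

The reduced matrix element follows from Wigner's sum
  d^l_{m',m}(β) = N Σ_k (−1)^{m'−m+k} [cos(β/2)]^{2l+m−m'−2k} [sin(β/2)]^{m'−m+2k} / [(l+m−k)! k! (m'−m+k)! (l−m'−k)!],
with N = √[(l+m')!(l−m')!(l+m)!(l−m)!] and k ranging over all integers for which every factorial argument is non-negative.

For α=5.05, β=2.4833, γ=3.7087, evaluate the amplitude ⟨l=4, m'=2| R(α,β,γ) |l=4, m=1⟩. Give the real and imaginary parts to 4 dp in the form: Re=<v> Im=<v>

Re=-0.0969 Im=0.2844

Split into d^4_{2,1}(β=2.4833) × two z-phases.
With c≡cos(β/2)=0.323235 and s≡sin(β/2)=0.946319, N=[720·2·120·6]^{1/2}=1018.233765
Admissible k: 0..2 (factorial args all ≥0)
  k=0: (−1)^1·1018.2338/(240)·0.3232^7·0.9463^1 = -0.001480
  k=1: (−1)^2·1018.2338/(48)·0.3232^5·0.9463^3 = +0.063433
  k=2: (−1)^3·1018.2338/(72)·0.3232^3·0.9463^5 = -0.362458
d^4_{2,1}(2.4833) = -0.001480 +0.063433 -0.362458 = -0.300506
Attach z-rotation phases: D = e^{-i(2)(5.05)}·(-0.300506)·e^{-i(1)(3.7087)} = -0.096941+0.284440i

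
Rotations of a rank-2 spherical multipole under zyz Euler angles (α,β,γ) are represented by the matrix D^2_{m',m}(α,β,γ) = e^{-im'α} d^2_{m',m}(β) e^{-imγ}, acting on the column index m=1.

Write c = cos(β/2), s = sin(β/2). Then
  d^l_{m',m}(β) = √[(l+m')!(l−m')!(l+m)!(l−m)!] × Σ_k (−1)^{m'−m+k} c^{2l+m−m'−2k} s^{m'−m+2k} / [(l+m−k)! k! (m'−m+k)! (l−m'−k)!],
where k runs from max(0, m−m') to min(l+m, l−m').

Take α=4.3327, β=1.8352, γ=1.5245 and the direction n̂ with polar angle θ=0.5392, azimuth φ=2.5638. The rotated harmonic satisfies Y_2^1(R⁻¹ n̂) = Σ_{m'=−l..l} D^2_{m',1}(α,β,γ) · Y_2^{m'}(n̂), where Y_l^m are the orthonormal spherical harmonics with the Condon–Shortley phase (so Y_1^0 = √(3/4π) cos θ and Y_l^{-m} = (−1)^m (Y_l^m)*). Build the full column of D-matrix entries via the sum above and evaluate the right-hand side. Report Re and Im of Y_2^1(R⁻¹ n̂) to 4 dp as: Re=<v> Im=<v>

Re=-0.1342 Im=0.1933

Need the full column D^2_{m',1} for m'=−2..2 at α=4.3327, β=1.8352, γ=1.5245.
cos(β/2)=0.607728, sin(β/2)=0.794145
d^2_{-2,1}: single k=3 term ⇒ +0.608750;  D = +0.398225+0.460428i
d^2_{-1,1}: k∈[2..3] ⇒ +0.698779 -0.397741 = +0.301038;  D = -0.284462+0.098515i
d^2_{0,1}: k∈[1..2] ⇒ +0.436619 -0.745564 = -0.308944;  D = -0.014298+0.308613i
d^2_{1,1}: k∈[0..1] ⇒ +0.136407 -0.698779 = -0.562372;  D = -0.512114-0.232382i
d^2_{2,1}: single k=0 term ⇒ -0.356498;  D = +0.257141-0.246920i
Y_2^{m'}(θ=0.5392,φ=2.5638) and Σ D·Y over m':
  (+0.3982+0.4604i)·(+0.0411+0.0932i)  (-0.2845+0.0985i)·(-0.2851-0.1859i)  (-0.0143+0.3086i)·(+0.3813+0.0000i)  (-0.5121-0.2324i)·(+0.2851-0.1859i)  (+0.2571-0.2469i)·(+0.0411-0.0932i)
Y_2^1(R⁻¹ n̂) = -0.134241+0.193347i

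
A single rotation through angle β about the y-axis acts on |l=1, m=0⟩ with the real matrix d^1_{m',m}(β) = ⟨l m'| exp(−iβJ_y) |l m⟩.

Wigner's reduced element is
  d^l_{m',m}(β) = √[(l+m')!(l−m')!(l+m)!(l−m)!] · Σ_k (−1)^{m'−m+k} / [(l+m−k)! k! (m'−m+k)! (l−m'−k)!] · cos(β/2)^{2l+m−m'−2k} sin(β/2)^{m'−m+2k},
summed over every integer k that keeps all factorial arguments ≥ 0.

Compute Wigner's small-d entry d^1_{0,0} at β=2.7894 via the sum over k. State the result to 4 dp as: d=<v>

d^1_{0,0}(β=2.7894) via Wigner's sum:
c=cos(2.7894/2)=0.175188, s=sin(2.7894/2)=0.984535; N=√[1·1·1·1]=1.000000
Admissible k: 0..1 (factorial args all ≥0)
  k=0: (−1)^0·1.0000/(1)·0.1752^2·0.9845^0 = +0.030691
  k=1: (−1)^1·1.0000/(1)·0.1752^0·0.9845^2 = -0.969309
d^1_{0,0}(2.7894) = +0.030691 -0.969309 = -0.938619

d=-0.9386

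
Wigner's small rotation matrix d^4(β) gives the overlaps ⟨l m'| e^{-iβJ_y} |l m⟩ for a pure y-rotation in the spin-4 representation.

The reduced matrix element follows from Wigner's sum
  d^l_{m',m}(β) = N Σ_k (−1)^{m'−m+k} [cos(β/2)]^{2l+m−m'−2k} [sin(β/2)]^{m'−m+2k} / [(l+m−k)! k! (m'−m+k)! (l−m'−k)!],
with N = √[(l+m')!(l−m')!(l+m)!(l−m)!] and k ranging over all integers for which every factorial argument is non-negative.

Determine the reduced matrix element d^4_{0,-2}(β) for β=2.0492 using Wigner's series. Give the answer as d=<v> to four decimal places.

d^4_{0,-2}(β=2.0492) via Wigner's sum:
c=cos(2.0492/2)=0.519441, s=sin(2.0492/2)=0.854506; N=√[24·24·2·720]=910.735966
k∈{0,1,2} keeps every argument non-negative
  k=0: (−1)^2·910.7360/(96)·0.5194^6·0.8545^2 = +0.136072
  k=1: (−1)^3·910.7360/(36)·0.5194^4·0.8545^4 = -0.981964
  k=2: (−1)^4·910.7360/(96)·0.5194^2·0.8545^6 = +0.996519
d^4_{0,-2}(2.0492) = +0.136072 -0.981964 +0.996519 = +0.150627

d=0.1506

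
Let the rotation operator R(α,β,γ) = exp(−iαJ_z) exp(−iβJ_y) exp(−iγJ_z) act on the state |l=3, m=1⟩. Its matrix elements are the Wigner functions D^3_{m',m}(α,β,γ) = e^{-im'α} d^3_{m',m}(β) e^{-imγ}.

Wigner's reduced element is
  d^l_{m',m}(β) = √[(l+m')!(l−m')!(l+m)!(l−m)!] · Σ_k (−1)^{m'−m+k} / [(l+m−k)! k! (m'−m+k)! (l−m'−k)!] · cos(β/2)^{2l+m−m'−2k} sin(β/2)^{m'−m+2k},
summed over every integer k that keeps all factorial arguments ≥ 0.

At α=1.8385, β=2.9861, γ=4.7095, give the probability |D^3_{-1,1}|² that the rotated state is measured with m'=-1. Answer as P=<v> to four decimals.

P=0.8734

D^3_{-1,1}(1.8385,2.9861,4.7095) = e^{-i·-1·1.8385}·d^3_{-1,1}(2.9861)·e^{-i·1·4.7095}. Compute d first:
Half-angle: c=0.077668, s=0.996979. N=√(2·24·24·2)=48.000000
k∈{2,3,4} keeps every argument non-negative
  k=2: (−1)^0·48.0000/(8)·0.0777^4·0.9970^2 = +0.000217
  k=3: (−1)^1·48.0000/(6)·0.0777^2·0.9970^4 = -0.047678
  k=4: (−1)^2·48.0000/(48)·0.0777^0·0.9970^6 = +0.982012
d^3_{-1,1}(2.9861) = +0.000217 -0.047678 +0.982012 = +0.934551
|D^3_{-1,1}|² = |d^3_{-1,1}(β)|² = (+0.934551)² = 0.873385 (the z-rotation phases have unit modulus)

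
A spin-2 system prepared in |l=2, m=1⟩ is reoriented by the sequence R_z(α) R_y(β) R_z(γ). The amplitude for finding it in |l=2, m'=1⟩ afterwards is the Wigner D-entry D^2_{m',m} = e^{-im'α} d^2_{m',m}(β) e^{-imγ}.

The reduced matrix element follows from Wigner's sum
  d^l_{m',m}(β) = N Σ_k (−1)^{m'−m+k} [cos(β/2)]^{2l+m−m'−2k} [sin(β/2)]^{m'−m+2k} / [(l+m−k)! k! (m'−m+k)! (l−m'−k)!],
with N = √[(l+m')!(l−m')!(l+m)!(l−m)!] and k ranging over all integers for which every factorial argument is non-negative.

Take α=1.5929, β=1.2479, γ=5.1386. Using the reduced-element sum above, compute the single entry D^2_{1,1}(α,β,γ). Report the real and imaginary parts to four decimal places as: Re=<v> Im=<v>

D^2_{1,1}(1.5929,1.2479,5.1386) = e^{-i·1·1.5929}·d^2_{1,1}(1.2479)·e^{-i·1·5.1386}. Compute d first:
Half-angle: c=0.811577, s=0.584245. N=√(6·1·6·1)=6.000000
k∈{0,1} keeps every argument non-negative
  k=0: (−1)^0·6.0000/(6)·0.8116^4·0.5842^0 = +0.433829
  k=1: (−1)^1·6.0000/(2)·0.8116^2·0.5842^2 = -0.674484
d^2_{1,1}(1.2479) = +0.433829 -0.674484 = -0.240654
Attach z-rotation phases: D = e^{-i(1)(1.5929)}·(-0.240654)·e^{-i(1)(5.1386)} = -0.216872+0.104311i

Re=-0.2169 Im=0.1043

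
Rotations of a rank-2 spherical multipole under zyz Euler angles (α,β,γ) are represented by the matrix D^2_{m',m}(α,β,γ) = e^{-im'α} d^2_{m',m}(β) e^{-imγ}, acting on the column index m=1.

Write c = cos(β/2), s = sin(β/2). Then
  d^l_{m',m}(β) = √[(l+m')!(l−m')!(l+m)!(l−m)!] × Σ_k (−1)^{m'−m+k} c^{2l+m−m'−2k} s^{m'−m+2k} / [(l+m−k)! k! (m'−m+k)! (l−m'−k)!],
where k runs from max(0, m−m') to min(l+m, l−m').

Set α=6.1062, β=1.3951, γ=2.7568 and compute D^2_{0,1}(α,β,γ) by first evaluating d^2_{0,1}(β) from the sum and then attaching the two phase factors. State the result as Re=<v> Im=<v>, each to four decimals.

Re=-0.1954 Im=-0.0791

First d^2_{0,1}(β=1.3951), then the phase factors e^{-i(0)α} and e^{-i(1)γ}:
Half-angle: c=0.766418, s=0.642342. N=√(2·2·6·1)=4.898979
k: max(0,(1)−(0))=1 … min(2+(1),2−(0))=2
  k=1: (−1)^0·4.8990/(2)·0.7664^3·0.6423^1 = +0.708336
  k=2: (−1)^1·4.8990/(2)·0.7664^1·0.6423^3 = -0.497554
d^2_{0,1}(1.3951) = +0.708336 -0.497554 = +0.210782
Phases: e^{-i·(0)·6.1062}=+1.000000+0.000000i, e^{-i·(1)·2.7568}=-0.926876-0.375367i ⇒ D=-0.195369-0.079121i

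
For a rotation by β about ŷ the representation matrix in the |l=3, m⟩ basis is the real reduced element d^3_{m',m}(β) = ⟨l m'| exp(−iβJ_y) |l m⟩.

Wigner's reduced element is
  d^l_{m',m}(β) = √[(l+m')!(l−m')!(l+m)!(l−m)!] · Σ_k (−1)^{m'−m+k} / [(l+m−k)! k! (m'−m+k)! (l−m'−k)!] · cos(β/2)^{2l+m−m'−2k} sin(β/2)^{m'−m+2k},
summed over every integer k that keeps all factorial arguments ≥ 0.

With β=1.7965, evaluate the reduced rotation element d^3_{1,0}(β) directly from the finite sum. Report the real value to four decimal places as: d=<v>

d^3_{1,0}(β=1.7965) via Wigner's sum:
c=cos(1.7965/2)=0.622980, s=sin(1.7965/2)=0.782238; N=√[24·2·6·6]=41.569219
k: max(0,(0)−(1))=0 … min(3+(0),3−(1))=2
  k=0: (−1)^1·41.5692/(12)·0.6230^5·0.7822^1 = -0.254273
  k=1: (−1)^2·41.5692/(4)·0.6230^3·0.7822^3 = +1.202681
  k=2: (−1)^3·41.5692/(12)·0.6230^1·0.7822^5 = -0.632061
d^3_{1,0}(1.7965) = -0.254273 +1.202681 -0.632061 = +0.316348

d=0.3163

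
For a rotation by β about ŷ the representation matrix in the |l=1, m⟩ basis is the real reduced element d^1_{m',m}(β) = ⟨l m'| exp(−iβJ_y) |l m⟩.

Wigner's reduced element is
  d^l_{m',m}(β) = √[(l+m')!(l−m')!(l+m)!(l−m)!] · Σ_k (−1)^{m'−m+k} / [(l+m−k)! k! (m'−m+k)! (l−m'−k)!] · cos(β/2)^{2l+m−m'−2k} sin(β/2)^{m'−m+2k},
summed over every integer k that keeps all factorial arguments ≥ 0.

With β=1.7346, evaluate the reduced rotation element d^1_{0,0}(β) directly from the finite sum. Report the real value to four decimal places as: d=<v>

d^1_{0,0}(β=1.7346) via Wigner's sum:
c=cos(1.7346/2)=0.646888, s=sin(1.7346/2)=0.762585; N=√[1·1·1·1]=1.000000
k: max(0,(0)−(0))=0 … min(1+(0),1−(0))=1
  k=0: (−1)^0·1.0000/(1)·0.6469^2·0.7626^0 = +0.418464
  k=1: (−1)^1·1.0000/(1)·0.6469^0·0.7626^2 = -0.581536
d^1_{0,0}(1.7346) = +0.418464 -0.581536 = -0.163072

d=-0.1631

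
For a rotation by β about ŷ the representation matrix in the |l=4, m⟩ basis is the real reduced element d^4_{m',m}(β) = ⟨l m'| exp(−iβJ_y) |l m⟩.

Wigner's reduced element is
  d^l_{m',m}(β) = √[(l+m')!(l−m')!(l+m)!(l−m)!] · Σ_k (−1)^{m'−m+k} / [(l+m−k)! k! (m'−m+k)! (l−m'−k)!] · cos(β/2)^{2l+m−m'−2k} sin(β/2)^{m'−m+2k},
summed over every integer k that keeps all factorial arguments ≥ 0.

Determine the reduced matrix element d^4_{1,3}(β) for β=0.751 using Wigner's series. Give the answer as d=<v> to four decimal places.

d^4_{1,3}(β=0.751) via Wigner's sum:
Half-angle: c=0.930324, s=0.366738. N=√(120·6·5040·1)=1904.940944
k∈{2,3} keeps every argument non-negative
  k=2: (−1)^0·1904.9409/(240)·0.9303^6·0.3667^2 = +0.692130
  k=3: (−1)^1·1904.9409/(144)·0.9303^4·0.3667^4 = -0.179258
d^4_{1,3}(0.751) = +0.692130 -0.179258 = +0.512872

d=0.5129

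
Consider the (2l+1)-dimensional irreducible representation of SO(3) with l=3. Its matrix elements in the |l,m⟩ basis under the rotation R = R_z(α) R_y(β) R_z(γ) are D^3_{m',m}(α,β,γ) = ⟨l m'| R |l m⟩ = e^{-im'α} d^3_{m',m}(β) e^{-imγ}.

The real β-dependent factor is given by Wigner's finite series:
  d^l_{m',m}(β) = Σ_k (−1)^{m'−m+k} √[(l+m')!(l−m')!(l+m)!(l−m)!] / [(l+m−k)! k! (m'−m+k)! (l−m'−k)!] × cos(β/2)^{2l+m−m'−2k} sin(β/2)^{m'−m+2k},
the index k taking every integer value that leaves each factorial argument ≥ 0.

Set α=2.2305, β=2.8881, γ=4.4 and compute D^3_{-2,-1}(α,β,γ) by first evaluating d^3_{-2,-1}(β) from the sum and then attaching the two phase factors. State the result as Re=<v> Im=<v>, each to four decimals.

Re=0.0105 Im=-0.0066

Split into d^3_{-2,-1}(β=2.8881) × two z-phases.
With c≡cos(β/2)=0.126407 and s≡sin(β/2)=0.991978, N=[1·120·2·24]^{1/2}=75.894664
Admissible k: 1..2 (factorial args all ≥0)
  k=1: (−1)^0·75.8947/(24)·0.1264^5·0.9920^1 = +0.000101
  k=2: (−1)^1·75.8947/(12)·0.1264^3·0.9920^3 = -0.012470
d^3_{-2,-1}(2.8881) = +0.000101 -0.012470 = -0.012368
Phases: e^{-i·(-2)·2.2305}=-0.248750-0.968568i, e^{-i·(-1)·4.4}=-0.307333-0.951602i ⇒ D=+0.010454-0.006609i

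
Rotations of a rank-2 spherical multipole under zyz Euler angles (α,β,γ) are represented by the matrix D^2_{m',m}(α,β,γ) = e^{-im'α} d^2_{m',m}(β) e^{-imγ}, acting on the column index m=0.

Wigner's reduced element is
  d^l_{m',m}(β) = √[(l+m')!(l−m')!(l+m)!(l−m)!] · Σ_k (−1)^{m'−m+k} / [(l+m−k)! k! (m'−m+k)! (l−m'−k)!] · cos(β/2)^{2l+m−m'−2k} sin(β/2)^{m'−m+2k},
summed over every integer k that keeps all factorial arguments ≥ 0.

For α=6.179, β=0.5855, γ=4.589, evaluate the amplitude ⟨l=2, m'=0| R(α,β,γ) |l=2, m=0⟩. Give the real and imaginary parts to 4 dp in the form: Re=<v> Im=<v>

Re=0.5419 Im=0.0000

Split into d^2_{0,0}(β=0.5855) × two z-phases.
Half-angle: c=0.957454, s=0.288586. N=√(2·2·2·2)=4.000000
Admissible k: 0..2 (factorial args all ≥0)
  k=0: (−1)^0·4.0000/(4)·0.9575^4·0.2886^0 = +0.840372
  k=1: (−1)^1·4.0000/(1)·0.9575^2·0.2886^2 = -0.305385
  k=2: (−1)^2·4.0000/(4)·0.9575^0·0.2886^4 = +0.006936
d^2_{0,0}(0.5855) = +0.840372 -0.305385 +0.006936 = +0.541923
Attach z-rotation phases: D = e^{-i(0)(6.179)}·(+0.541923)·e^{-i(0)(4.589)} = +0.541923+0.000000i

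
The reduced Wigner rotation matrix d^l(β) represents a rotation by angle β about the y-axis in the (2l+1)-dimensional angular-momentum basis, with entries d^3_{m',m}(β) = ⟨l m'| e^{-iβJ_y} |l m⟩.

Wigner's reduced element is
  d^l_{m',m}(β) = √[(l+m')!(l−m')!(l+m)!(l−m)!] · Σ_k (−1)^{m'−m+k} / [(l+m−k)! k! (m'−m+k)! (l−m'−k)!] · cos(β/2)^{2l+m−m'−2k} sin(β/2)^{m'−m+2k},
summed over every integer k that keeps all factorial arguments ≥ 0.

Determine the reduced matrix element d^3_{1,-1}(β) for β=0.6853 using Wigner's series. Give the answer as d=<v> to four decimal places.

d^3_{1,-1}(β=0.6853) via Wigner's sum:
With c≡cos(β/2)=0.941868 and s≡sin(β/2)=0.335984, N=[24·2·2·24]^{1/2}=48.000000
k: max(0,(-1)−(1))=0 … min(3+(-1),3−(1))=2
  k=0: (−1)^2·48.0000/(8)·0.9419^4·0.3360^2 = +0.533026
  k=1: (−1)^3·48.0000/(6)·0.9419^2·0.3360^4 = -0.090437
  k=2: (−1)^4·48.0000/(48)·0.9419^0·0.3360^6 = +0.001439
d^3_{1,-1}(0.6853) = +0.533026 -0.090437 +0.001439 = +0.444028

d=0.4440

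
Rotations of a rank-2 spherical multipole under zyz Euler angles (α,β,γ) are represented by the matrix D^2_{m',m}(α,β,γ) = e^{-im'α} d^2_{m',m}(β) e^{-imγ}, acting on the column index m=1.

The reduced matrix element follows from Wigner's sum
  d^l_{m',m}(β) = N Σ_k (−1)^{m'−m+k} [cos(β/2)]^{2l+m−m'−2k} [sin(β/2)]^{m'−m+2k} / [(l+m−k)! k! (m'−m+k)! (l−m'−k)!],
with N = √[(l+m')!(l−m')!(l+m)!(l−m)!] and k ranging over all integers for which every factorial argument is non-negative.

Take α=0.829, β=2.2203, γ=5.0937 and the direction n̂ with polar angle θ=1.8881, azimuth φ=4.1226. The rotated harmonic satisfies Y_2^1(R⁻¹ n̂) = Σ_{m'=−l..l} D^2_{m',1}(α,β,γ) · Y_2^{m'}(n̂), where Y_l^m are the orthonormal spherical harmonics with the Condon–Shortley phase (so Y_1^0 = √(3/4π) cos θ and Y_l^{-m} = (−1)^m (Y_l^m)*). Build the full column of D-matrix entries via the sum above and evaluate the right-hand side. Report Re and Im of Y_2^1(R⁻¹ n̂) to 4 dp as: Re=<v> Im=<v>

Need the full column D^2_{m',1} for m'=−2..2 at α=0.829, β=2.2203, γ=5.0937.
cos(β/2)=0.444527, sin(β/2)=0.895765
d^2_{-2,1}: single k=3 term ⇒ +0.639015;  D = -0.611577+0.185241i
d^2_{-1,1}: k∈[2..3] ⇒ +0.475671 -0.643839 = -0.168168;  D = +0.072797-0.151595i
d^2_{0,1}: k∈[1..2] ⇒ +0.192737 -0.782630 = -0.589894;  D = -0.219522-0.547526i
d^2_{1,1}: k∈[0..1] ⇒ +0.039047 -0.475671 = -0.436623;  D = -0.408560-0.154009i
d^2_{2,1}: single k=0 term ⇒ -0.157369;  D = -0.140411+0.071062i
Y_2^{m'}(θ=1.8881,φ=4.1226) and Σ D·Y over m':
  (-0.6116+0.1852i)·(-0.1330-0.3223i)  (+0.0728-0.1516i)·(+0.1274-0.1903i)  (-0.2195-0.5475i)·(-0.2233+0.0000i)  (-0.4086-0.1540i)·(-0.1274-0.1903i)  (-0.1404+0.0711i)·(-0.1330+0.3223i)
Y_2^1(R⁻¹ n̂) = +0.188947+0.304256i

Re=0.1889 Im=0.3043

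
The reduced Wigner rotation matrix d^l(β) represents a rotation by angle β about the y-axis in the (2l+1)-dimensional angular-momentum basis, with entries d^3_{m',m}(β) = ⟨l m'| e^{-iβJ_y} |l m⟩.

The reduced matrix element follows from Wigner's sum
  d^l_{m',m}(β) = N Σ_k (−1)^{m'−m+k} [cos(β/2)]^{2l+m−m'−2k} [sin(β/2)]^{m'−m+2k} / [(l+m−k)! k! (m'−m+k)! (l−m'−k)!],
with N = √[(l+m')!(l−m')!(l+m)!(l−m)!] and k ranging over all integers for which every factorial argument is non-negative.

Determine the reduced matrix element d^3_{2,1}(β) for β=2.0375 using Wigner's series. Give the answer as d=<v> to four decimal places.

d=0.4563

d^3_{2,1}(β=2.0375) via Wigner's sum:
With c≡cos(β/2)=0.524431 and s≡sin(β/2)=0.851453, N=[120·1·24·2]^{1/2}=75.894664
k: max(0,(1)−(2))=0 … min(3+(1),3−(2))=1
  k=0: (−1)^1·75.8947/(24)·0.5244^5·0.8515^1 = -0.106807
  k=1: (−1)^2·75.8947/(12)·0.5244^3·0.8515^3 = +0.563088
d^3_{2,1}(2.0375) = -0.106807 +0.563088 = +0.456281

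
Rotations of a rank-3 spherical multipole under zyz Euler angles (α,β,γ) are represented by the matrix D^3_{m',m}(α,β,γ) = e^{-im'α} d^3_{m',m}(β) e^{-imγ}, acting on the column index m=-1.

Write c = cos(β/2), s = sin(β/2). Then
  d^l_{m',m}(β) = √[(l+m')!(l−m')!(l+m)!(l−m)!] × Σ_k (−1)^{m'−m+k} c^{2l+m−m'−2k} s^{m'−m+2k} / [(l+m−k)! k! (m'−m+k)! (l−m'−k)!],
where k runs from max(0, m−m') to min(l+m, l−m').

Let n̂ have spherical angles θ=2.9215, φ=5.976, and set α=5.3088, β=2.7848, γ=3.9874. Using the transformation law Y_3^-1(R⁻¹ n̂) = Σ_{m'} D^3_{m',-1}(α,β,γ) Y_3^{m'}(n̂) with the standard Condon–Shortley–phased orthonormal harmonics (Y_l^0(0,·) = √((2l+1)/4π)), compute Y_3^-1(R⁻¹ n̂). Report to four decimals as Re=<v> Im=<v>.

Re=-0.2671 Im=-0.0548

Need the full column D^3_{m',-1} for m'=−3..3 at α=5.3088, β=2.7848, γ=3.9874.
cos(β/2)=0.177452, sin(β/2)=0.984130
d^3_{-3,-1}: single k=2 term ⇒ +0.003719;  D = +0.001805+0.003252i
d^3_{-2,-1}: k∈[1..2] ⇒ +0.000548 -0.033684 = -0.033137;  D = +0.014943-0.029576i
d^3_{-1,-1}: k∈[0..2] ⇒ +0.000031 -0.007683 +0.177223 = +0.169572;  D = -0.168172+0.021743i
d^3_{0,-1}: k∈[0..2] ⇒ -0.000600 +0.055349 -0.567456 = -0.512707;  D = +0.339990+0.383764i
d^3_{1,-1}: k∈[0..2] ⇒ +0.005762 -0.236297 +0.908476 = +0.677941;  D = +0.167329-0.656967i
d^3_{2,-1}: k∈[0..1] ⇒ -0.033684 +0.518014 = +0.484329;  D = +0.455460-0.164717i
d^3_{3,-1}: single k=0 term ⇒ +0.114397;  D = +0.092613+0.067153i
Y_3^{m'}(θ=2.9215,φ=5.976) and Σ D·Y over m':
  (+0.0018+0.0033i)·(+0.0026+0.0035i)  (+0.0149-0.0296i)·(-0.0388-0.0274i)  (-0.1682+0.0217i)·(+0.2530+0.0803i)  (+0.3400+0.3838i)·(-0.6416+0.0000i)  (+0.1673-0.6570i)·(-0.2530+0.0803i)  (+0.4555-0.1647i)·(-0.0388+0.0274i)  (+0.0926+0.0672i)·(-0.0026+0.0035i)
Y_3^-1(R⁻¹ n̂) = -0.267072-0.054793i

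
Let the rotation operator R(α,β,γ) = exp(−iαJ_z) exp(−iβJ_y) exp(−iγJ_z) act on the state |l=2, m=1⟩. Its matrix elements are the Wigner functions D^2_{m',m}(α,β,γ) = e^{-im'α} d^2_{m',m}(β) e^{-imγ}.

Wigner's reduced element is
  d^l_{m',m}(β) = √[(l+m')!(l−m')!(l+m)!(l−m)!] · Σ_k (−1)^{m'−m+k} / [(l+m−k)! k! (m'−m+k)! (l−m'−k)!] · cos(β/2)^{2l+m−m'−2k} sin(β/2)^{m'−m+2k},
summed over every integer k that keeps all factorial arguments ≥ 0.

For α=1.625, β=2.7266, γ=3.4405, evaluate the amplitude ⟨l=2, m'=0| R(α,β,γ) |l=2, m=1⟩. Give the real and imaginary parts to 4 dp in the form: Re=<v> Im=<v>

Split into d^2_{0,1}(β=2.7266) × two z-phases.
Half-angle: c=0.206011, s=0.978550. N=√(2·2·6·1)=4.898979
k: max(0,(1)−(0))=1 … min(2+(1),2−(0))=2
  k=1: (−1)^0·4.8990/(2)·0.2060^3·0.9785^1 = +0.020957
  k=2: (−1)^1·4.8990/(2)·0.2060^1·0.9785^3 = -0.472840
d^2_{0,1}(2.7266) = +0.020957 -0.472840 = -0.451883
Phases: e^{-i·(0)·1.625}=+1.000000+0.000000i, e^{-i·(1)·3.4405}=-0.955659+0.294476i ⇒ D=+0.431846-0.133069i

Re=0.4318 Im=-0.1331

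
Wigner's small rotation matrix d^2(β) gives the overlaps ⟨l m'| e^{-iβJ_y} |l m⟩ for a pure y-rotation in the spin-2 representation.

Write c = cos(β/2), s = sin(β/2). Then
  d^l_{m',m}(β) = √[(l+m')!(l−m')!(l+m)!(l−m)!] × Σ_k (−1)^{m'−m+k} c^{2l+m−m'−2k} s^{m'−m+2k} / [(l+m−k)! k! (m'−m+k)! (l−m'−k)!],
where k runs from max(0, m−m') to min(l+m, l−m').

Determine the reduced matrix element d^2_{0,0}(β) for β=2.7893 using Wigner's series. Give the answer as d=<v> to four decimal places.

d^2_{0,0}(β=2.7893) via Wigner's sum:
Half-angle: c=0.175237, s=0.984526. N=√(2·2·2·2)=4.000000
k∈{0,1,2} keeps every argument non-negative
  k=0: (−1)^0·4.0000/(4)·0.1752^4·0.9845^0 = +0.000943
  k=1: (−1)^1·4.0000/(1)·0.1752^2·0.9845^2 = -0.119060
  k=2: (−1)^2·4.0000/(4)·0.1752^0·0.9845^4 = +0.939527
d^2_{0,0}(2.7893) = +0.000943 -0.119060 +0.939527 = +0.821410

d=0.8214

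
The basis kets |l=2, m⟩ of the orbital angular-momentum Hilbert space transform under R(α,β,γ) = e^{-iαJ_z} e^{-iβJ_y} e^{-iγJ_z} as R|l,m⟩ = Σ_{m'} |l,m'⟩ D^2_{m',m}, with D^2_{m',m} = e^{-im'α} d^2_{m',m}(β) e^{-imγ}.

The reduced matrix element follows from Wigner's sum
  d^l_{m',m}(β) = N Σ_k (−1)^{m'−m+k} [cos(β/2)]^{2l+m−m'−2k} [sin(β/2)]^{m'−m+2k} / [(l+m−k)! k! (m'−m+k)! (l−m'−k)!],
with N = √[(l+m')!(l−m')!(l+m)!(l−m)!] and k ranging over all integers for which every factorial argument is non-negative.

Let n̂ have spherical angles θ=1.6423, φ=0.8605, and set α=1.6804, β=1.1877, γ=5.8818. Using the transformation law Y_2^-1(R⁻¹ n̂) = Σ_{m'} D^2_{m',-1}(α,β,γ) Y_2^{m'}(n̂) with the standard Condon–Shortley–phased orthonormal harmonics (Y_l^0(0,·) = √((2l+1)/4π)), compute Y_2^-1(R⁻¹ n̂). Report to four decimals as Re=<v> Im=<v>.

Need the full column D^2_{m',-1} for m'=−2..2 at α=1.6804, β=1.1877, γ=5.8818.
cos(β/2)=0.828793, sin(β/2)=0.559556
d^2_{-2,-1}: single k=1 term ⇒ +0.637105;  D = -0.626562+0.115426i
d^2_{-1,-1}: k∈[0..1] ⇒ +0.471828 -0.645208 = -0.173381;  D = -0.049875-0.166053i
d^2_{0,-1}: k∈[0..1] ⇒ -0.780291 +0.355674 = -0.424617;  D = -0.390869+0.165895i
d^2_{1,-1}: k∈[0..1] ⇒ +0.645208 -0.098033 = +0.547175;  D = -0.267591-0.477280i
d^2_{2,-1}: single k=0 term ⇒ -0.290407;  D = +0.236256-0.168877i
Y_2^{m'}(θ=1.6423,φ=0.8605) and Σ D·Y over m':
  (-0.6266+0.1154i)·(-0.0575-0.3800i)  (-0.0499-0.1661i)·(-0.0359+0.0417i)  (-0.3909+0.1659i)·(-0.3106+0.0000i)  (-0.2676-0.4773i)·(+0.0359+0.0417i)  (+0.2363-0.1689i)·(-0.0575+0.3800i)
Y_2^-1(R⁻¹ n̂) = +0.270899+0.254980i

Re=0.2709 Im=0.2550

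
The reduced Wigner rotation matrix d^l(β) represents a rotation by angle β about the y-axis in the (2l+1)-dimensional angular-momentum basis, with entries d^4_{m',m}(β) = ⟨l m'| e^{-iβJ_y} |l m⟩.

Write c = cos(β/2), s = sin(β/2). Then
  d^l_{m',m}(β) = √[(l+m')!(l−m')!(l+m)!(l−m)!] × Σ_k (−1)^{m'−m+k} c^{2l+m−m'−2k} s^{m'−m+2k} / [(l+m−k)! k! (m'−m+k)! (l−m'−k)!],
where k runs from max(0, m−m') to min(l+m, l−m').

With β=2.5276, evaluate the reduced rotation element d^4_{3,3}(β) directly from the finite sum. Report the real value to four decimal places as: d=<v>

d=-0.0048

d^4_{3,3}(β=2.5276) via Wigner's sum:
Half-angle: c=0.302197, s=0.953246. N=√(5040·1·5040·1)=5040.000000
Admissible k: 0..1 (factorial args all ≥0)
  k=0: (−1)^0·5040.0000/(5040)·0.3022^8·0.9532^0 = +0.000070
  k=1: (−1)^1·5040.0000/(720)·0.3022^6·0.9532^2 = -0.004844
d^4_{3,3}(2.5276) = +0.000070 -0.004844 = -0.004775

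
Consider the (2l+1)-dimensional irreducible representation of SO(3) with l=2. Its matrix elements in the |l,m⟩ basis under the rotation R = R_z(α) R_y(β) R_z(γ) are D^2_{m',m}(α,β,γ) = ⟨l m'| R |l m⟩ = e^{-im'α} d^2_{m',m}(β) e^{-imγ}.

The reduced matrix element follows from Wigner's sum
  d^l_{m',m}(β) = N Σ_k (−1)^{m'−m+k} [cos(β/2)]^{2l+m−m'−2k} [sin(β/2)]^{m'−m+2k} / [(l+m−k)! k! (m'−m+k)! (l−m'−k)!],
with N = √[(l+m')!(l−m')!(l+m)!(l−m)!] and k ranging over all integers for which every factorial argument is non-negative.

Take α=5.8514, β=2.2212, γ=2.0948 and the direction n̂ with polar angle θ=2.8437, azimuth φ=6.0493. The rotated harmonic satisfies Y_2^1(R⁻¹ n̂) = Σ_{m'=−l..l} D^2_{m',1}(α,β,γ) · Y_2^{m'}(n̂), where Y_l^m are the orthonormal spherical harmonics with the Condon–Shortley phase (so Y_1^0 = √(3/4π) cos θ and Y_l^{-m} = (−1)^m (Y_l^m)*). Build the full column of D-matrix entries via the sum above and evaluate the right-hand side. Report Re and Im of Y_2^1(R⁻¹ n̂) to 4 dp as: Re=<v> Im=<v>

Need the full column D^2_{m',1} for m'=−2..2 at α=5.8514, β=2.2212, γ=2.0948.
cos(β/2)=0.444124, sin(β/2)=0.895965
d^2_{-2,1}: single k=3 term ⇒ +0.638863;  D = -0.628170-0.116400i
d^2_{-1,1}: k∈[2..3] ⇒ +0.475020 -0.644414 = -0.169393;  D = +0.138355+0.097734i
d^2_{0,1}: k∈[1..2] ⇒ +0.192256 -0.782444 = -0.590189;  D = +0.295301+0.510999i
d^2_{1,1}: k∈[0..1] ⇒ +0.038906 -0.475020 = -0.436114;  D = +0.040161+0.434261i
d^2_{2,1}: single k=0 term ⇒ -0.156976;  D = -0.052285+0.148013i
Y_2^{m'}(θ=2.8437,φ=6.0493) and Σ D·Y over m':
  (-0.6282-0.1164i)·(+0.0297+0.0150i)  (+0.1384+0.0977i)·(-0.2109-0.0502i)  (+0.2953+0.5110i)·(+0.5493+0.0000i)  (+0.0402+0.4343i)·(+0.2109-0.0502i)  (-0.0523+0.1480i)·(+0.0297-0.0150i)
Y_2^1(R⁻¹ n̂) = +0.151978+0.334969i

Re=0.1520 Im=0.3350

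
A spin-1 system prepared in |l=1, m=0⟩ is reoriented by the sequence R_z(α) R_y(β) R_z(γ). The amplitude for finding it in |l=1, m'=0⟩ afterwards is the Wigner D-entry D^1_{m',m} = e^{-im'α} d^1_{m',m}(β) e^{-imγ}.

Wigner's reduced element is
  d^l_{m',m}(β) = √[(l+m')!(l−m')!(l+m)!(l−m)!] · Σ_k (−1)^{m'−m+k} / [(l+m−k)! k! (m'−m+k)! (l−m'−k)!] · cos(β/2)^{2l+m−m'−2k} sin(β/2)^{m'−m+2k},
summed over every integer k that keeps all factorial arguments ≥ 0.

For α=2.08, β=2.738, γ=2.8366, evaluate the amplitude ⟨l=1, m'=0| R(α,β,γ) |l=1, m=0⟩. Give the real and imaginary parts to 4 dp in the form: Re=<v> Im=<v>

D^1_{0,0}(2.08,2.738,2.8366) = e^{-i·0·2.08}·d^1_{0,0}(2.738)·e^{-i·0·2.8366}. Compute d first:
c=cos(2.738/2)=0.200430, s=sin(2.738/2)=0.979708; N=√[1·1·1·1]=1.000000
k: max(0,(0)−(0))=0 … min(1+(0),1−(0))=1
  k=0: (−1)^0·1.0000/(1)·0.2004^2·0.9797^0 = +0.040172
  k=1: (−1)^1·1.0000/(1)·0.2004^0·0.9797^2 = -0.959828
d^1_{0,0}(2.738) = +0.040172 -0.959828 = -0.919656
Phases: e^{-i·(0)·2.08}=+1.000000+0.000000i, e^{-i·(0)·2.8366}=+1.000000+0.000000i ⇒ D=-0.919656+0.000000i

Re=-0.9197 Im=0.0000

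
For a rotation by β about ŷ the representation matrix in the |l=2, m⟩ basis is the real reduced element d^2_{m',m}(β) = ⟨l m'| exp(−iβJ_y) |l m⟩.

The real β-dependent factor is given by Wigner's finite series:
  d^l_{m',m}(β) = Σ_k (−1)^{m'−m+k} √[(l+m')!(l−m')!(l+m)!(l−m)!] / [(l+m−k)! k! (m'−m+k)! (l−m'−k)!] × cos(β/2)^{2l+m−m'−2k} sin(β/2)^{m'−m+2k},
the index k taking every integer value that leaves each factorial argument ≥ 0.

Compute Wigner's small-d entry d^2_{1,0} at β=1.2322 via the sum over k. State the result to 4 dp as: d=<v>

d=-0.3837

d^2_{1,0}(β=1.2322) via Wigner's sum:
With c≡cos(β/2)=0.816138 and s≡sin(β/2)=0.577857, N=[6·1·2·2]^{1/2}=4.898979
k: max(0,(0)−(1))=0 … min(2+(0),2−(1))=1
  k=0: (−1)^1·4.8990/(2)·0.8161^3·0.5779^1 = -0.769462
  k=1: (−1)^2·4.8990/(2)·0.8161^1·0.5779^3 = +0.385744
d^2_{1,0}(1.2322) = -0.769462 +0.385744 = -0.383717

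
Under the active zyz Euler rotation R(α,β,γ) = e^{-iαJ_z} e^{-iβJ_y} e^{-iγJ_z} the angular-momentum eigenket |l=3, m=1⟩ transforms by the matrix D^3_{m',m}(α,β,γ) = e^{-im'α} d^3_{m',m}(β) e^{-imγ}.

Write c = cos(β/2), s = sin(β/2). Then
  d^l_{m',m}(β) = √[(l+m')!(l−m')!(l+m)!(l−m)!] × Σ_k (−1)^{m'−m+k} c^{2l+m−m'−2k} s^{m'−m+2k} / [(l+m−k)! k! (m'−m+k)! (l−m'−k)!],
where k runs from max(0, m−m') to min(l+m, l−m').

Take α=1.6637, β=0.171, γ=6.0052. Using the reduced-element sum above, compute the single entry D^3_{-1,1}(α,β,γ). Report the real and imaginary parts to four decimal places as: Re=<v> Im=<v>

Re=-0.0155 Im=0.0398

Split into d^3_{-1,1}(β=0.171) × two z-phases.
c=cos(0.171/2)=0.996347, s=sin(0.171/2)=0.085396; N=√[2·24·24·2]=48.000000
k: max(0,(1)−(-1))=2 … min(3+(1),3−(-1))=4
  k=2: (−1)^0·48.0000/(8)·0.9963^4·0.0854^2 = +0.043119
  k=3: (−1)^1·48.0000/(6)·0.9963^2·0.0854^4 = -0.000422
  k=4: (−1)^2·48.0000/(48)·0.9963^0·0.0854^6 = +0.000000
d^3_{-1,1}(0.171) = +0.043119 -0.000422 +0.000000 = +0.042697
Phases: e^{-i·(-1)·1.6637}=-0.092770+0.995688i, e^{-i·(1)·6.0052}=+0.961610+0.274419i ⇒ D=-0.015475+0.039794i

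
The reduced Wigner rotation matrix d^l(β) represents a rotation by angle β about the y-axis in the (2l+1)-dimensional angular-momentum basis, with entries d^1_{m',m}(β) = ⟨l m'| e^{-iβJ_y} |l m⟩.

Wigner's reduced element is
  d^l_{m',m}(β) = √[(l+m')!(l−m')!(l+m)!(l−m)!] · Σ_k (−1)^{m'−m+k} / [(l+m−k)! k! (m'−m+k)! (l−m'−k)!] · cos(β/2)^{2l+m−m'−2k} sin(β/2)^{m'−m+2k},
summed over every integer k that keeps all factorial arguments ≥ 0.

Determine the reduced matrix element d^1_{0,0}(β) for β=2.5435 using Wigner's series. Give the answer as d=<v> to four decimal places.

d=-0.8264

d^1_{0,0}(β=2.5435) via Wigner's sum:
c=cos(2.5435/2)=0.294609, s=sin(2.5435/2)=0.955618; N=√[1·1·1·1]=1.000000
k: max(0,(0)−(0))=0 … min(1+(0),1−(0))=1
  k=0: (−1)^0·1.0000/(1)·0.2946^2·0.9556^0 = +0.086794
  k=1: (−1)^1·1.0000/(1)·0.2946^0·0.9556^2 = -0.913206
d^1_{0,0}(2.5435) = +0.086794 -0.913206 = -0.826411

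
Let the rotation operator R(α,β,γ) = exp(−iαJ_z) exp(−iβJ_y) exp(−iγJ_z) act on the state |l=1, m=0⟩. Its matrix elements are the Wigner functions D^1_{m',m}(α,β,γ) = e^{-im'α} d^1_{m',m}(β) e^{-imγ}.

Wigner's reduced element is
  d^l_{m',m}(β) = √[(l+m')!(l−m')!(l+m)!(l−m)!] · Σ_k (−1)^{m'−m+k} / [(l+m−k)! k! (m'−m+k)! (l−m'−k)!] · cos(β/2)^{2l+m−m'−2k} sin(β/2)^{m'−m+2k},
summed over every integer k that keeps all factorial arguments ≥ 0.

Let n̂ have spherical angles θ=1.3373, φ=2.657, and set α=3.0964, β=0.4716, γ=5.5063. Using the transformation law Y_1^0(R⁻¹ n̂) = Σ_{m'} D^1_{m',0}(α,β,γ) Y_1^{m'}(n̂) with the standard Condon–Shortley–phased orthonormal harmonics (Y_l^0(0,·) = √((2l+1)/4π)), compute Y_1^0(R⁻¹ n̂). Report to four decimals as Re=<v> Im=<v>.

Need the full column D^1_{m',0} for m'=−1..1 at α=3.0964, β=0.4716, γ=5.5063.
cos(β/2)=0.972328, sin(β/2)=0.233621
d^1_{-1,0}: single k=1 term ⇒ +0.321247;  D = -0.320919+0.014513i
d^1_{0,0}: k∈[0..1] ⇒ +0.945421 -0.054579 = +0.890843;  D = +0.890843+0.000000i
d^1_{1,0}: single k=0 term ⇒ -0.321247;  D = +0.320919+0.014513i
Y_1^{m'}(θ=1.3373,φ=2.657) and Σ D·Y over m':
  (-0.3209+0.0145i)·(-0.2974-0.1566i)  (+0.8908+0.0000i)·(+0.1131+0.0000i)  (+0.3209+0.0145i)·(+0.2974-0.1566i)
Y_1^0(R⁻¹ n̂) = +0.296153+0.000000i

Re=0.2962 Im=0.0000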